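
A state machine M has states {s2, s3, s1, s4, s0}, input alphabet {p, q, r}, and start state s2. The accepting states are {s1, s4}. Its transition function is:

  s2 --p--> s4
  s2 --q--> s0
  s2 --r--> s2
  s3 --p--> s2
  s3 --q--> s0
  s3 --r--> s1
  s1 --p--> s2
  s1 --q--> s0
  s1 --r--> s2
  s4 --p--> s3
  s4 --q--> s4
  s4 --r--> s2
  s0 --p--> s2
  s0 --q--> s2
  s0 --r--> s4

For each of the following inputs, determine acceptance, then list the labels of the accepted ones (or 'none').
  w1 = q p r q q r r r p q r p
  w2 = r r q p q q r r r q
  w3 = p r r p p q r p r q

w1

w1: s2 → s0 → s2 → s2 → s0 → s2 → s2 → s2 → s2 → s4 → s4 → s2 → s4  → end s4, accepted
w2: s2 → s2 → s2 → s0 → s2 → s0 → s2 → s2 → s2 → s2 → s0  → end s0, rejected
w3: s2 → s4 → s2 → s2 → s4 → s3 → s0 → s4 → s3 → s1 → s0  → end s0, rejected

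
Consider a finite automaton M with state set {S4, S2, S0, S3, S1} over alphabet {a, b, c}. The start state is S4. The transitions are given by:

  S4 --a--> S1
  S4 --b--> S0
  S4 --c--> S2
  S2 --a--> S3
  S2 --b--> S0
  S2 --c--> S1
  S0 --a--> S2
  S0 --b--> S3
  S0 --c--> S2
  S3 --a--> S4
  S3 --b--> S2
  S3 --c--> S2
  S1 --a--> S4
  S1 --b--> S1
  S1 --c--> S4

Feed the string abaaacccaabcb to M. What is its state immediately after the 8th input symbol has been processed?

S4

start at S4
read 'a': S4 → S1
read 'b': S1 → S1
read 'a': S1 → S4
read 'a': S4 → S1
read 'a': S1 → S4
read 'c': S4 → S2
read 'c': S2 → S1
read 'c': S1 → S4
After 8 symbols: S4.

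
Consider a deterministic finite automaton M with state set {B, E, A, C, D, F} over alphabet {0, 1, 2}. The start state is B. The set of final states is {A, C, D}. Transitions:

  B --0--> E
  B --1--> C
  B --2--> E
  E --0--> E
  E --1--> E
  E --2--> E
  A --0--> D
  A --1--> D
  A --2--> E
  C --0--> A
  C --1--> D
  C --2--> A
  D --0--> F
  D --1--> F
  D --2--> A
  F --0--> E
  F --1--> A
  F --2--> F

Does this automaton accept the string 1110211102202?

Trace: B -1-> C -1-> D -1-> F -0-> E -2-> E -1-> E -1-> E -1-> E -0-> E -2-> E -2-> E -0-> E -2-> E
End state E is not accepting.

No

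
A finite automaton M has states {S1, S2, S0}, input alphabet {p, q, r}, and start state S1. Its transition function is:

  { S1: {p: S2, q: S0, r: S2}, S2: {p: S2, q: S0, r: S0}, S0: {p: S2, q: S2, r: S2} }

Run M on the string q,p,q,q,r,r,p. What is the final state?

start at S1
read 'q': S1 → S0
read 'p': S0 → S2
read 'q': S2 → S0
read 'q': S0 → S2
read 'r': S2 → S0
read 'r': S0 → S2
read 'p': S2 → S2

S2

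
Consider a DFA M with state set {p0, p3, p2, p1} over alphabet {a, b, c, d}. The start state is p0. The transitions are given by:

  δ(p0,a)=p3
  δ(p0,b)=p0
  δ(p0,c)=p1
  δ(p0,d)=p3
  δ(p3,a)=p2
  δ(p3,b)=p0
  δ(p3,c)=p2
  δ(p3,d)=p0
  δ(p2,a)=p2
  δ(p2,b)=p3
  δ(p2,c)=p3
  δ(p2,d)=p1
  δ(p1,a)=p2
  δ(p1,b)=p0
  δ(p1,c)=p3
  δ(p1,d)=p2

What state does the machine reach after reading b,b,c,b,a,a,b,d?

Trace: p0 -b-> p0 -b-> p0 -c-> p1 -b-> p0 -a-> p3 -a-> p2 -b-> p3 -d-> p0

p0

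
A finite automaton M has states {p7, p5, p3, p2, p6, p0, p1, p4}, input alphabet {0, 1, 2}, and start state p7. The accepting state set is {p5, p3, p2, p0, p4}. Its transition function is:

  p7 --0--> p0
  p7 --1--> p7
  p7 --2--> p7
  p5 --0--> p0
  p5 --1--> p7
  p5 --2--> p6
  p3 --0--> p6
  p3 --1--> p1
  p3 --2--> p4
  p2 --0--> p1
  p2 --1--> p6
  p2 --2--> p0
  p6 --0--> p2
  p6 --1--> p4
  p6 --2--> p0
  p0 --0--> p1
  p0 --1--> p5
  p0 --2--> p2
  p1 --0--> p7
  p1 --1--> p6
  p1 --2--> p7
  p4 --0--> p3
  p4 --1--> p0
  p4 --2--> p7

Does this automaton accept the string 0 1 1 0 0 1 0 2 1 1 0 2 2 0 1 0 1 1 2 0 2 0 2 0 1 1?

No

start at p7
read '0': p7 → p0
read '1': p0 → p5
read '1': p5 → p7
read '0': p7 → p0
read '0': p0 → p1
read '1': p1 → p6
read '0': p6 → p2
read '2': p2 → p0
read '1': p0 → p5
read '1': p5 → p7
read '0': p7 → p0
read '2': p0 → p2
read '2': p2 → p0
read '0': p0 → p1
read '1': p1 → p6
read '0': p6 → p2
read '1': p2 → p6
read '1': p6 → p4
read '2': p4 → p7
read '0': p7 → p0
read '2': p0 → p2
read '0': p2 → p1
read '2': p1 → p7
read '0': p7 → p0
read '1': p0 → p5
read '1': p5 → p7
End state p7 is not accepting.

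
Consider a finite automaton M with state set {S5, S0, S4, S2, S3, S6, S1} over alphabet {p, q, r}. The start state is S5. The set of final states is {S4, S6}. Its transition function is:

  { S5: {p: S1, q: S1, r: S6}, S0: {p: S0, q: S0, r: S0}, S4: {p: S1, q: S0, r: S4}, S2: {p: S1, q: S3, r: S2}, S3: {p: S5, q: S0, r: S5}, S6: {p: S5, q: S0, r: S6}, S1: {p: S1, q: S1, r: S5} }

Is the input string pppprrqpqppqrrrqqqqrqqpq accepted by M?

S5 → S1 → S1 → S1 → S1 → S5 → S6 → S0 → S0 → S0 → S0 → S0 → S0 → S0 → S0 → S0 → S0 → S0 → S0 → S0 → S0 → S0 → S0 → S0 → S0
End state S0 is not accepting.

No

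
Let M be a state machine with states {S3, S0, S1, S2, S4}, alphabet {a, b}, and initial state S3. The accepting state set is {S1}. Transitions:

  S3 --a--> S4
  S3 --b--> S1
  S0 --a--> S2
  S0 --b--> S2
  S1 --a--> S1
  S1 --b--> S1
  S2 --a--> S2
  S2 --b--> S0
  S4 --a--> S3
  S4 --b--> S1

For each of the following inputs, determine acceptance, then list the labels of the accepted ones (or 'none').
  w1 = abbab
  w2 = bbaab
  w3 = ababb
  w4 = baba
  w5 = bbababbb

w1: S3 → S4 → S1 → S1 → S1 → S1  → end S1, accepted
w2: S3 → S1 → S1 → S1 → S1 → S1  → end S1, accepted
w3: S3 → S4 → S1 → S1 → S1 → S1  → end S1, accepted
w4: S3 → S1 → S1 → S1 → S1  → end S1, accepted
w5: S3 → S1 → S1 → S1 → S1 → S1 → S1 → S1 → S1  → end S1, accepted

w1, w2, w3, w4, w5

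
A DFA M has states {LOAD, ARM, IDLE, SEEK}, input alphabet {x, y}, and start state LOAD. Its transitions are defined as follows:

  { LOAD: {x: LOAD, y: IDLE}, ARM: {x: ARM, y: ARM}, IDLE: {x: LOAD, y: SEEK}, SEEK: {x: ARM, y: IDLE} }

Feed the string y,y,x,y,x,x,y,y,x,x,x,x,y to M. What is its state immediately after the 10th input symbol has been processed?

start at LOAD
read 'y': LOAD → IDLE
read 'y': IDLE → SEEK
read 'x': SEEK → ARM
read 'y': ARM → ARM
read 'x': ARM → ARM
read 'x': ARM → ARM
read 'y': ARM → ARM
read 'y': ARM → ARM
read 'x': ARM → ARM
read 'x': ARM → ARM
After 10 symbols: ARM.

ARM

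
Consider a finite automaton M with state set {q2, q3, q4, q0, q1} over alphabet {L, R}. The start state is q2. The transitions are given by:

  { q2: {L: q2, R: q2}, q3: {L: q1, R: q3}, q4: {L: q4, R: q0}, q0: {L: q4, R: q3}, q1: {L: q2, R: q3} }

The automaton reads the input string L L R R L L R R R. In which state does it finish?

start at q2
read 'L': q2 → q2
read 'L': q2 → q2
read 'R': q2 → q2
read 'R': q2 → q2
read 'L': q2 → q2
read 'L': q2 → q2
read 'R': q2 → q2
read 'R': q2 → q2
read 'R': q2 → q2

q2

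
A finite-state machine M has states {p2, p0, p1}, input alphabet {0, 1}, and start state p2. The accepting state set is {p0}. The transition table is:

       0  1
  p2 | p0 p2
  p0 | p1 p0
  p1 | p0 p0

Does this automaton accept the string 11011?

Trace: p2 -1-> p2 -1-> p2 -0-> p0 -1-> p0 -1-> p0
End state p0 is accepting.

Yes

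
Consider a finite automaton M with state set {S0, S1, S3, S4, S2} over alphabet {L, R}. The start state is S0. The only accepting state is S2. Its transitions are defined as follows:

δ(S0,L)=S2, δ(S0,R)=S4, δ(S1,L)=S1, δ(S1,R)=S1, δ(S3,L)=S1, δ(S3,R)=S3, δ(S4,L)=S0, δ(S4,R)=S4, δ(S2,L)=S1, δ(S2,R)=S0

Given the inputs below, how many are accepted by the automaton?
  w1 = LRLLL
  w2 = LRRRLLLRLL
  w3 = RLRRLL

w1: S0 → S2 → S0 → S2 → S1 → S1  → end S1, rejected
w2: S0 → S2 → S0 → S4 → S4 → S0 → S2 → S1 → S1 → S1 → S1  → end S1, rejected
w3: S0 → S4 → S0 → S4 → S4 → S0 → S2  → end S2, accepted

1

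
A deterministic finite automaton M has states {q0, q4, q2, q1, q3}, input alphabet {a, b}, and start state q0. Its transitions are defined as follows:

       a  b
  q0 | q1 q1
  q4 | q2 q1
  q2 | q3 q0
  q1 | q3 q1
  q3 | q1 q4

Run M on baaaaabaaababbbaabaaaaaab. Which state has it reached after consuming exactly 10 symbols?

q1

q0 → q1 → q3 → q1 → q3 → q1 → q3 → q4 → q2 → q3 → q1
After 10 symbols: q1.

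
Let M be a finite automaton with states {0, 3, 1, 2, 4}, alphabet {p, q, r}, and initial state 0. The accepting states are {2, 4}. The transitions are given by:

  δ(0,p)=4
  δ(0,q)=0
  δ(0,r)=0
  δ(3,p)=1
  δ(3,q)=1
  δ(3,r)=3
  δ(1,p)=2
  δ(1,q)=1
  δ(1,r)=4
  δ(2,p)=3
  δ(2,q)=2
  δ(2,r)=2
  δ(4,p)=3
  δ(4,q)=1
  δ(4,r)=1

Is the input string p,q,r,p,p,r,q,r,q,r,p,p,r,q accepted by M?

No

start at 0
read 'p': 0 → 4
read 'q': 4 → 1
read 'r': 1 → 4
read 'p': 4 → 3
read 'p': 3 → 1
read 'r': 1 → 4
read 'q': 4 → 1
read 'r': 1 → 4
read 'q': 4 → 1
read 'r': 1 → 4
read 'p': 4 → 3
read 'p': 3 → 1
read 'r': 1 → 4
read 'q': 4 → 1
End state 1 is not accepting.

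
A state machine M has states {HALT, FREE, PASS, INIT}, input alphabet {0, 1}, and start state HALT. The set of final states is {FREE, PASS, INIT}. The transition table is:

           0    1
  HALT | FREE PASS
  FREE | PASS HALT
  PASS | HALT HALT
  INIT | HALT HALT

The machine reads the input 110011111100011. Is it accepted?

Yes

HALT → PASS → HALT → FREE → PASS → HALT → PASS → HALT → PASS → HALT → PASS → HALT → FREE → PASS → HALT → PASS
End state PASS is accepting.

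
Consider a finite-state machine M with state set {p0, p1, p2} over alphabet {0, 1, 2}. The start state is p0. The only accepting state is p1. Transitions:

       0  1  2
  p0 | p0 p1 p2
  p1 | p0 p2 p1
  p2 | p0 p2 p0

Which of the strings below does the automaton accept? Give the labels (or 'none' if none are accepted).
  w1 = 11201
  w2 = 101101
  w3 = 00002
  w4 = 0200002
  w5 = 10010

w1:
  start at p0
  read '1': p0 → p1
  read '1': p1 → p2
  read '2': p2 → p0
  read '0': p0 → p0
  read '1': p0 → p1
  end p1, accepted
w2:
  start at p0
  read '1': p0 → p1
  read '0': p1 → p0
  read '1': p0 → p1
  read '1': p1 → p2
  read '0': p2 → p0
  read '1': p0 → p1
  end p1, accepted
w3:
  start at p0
  read '0': p0 → p0
  read '0': p0 → p0
  read '0': p0 → p0
  read '0': p0 → p0
  read '2': p0 → p2
  end p2, rejected
w4:
  start at p0
  read '0': p0 → p0
  read '2': p0 → p2
  read '0': p2 → p0
  read '0': p0 → p0
  read '0': p0 → p0
  read '0': p0 → p0
  read '2': p0 → p2
  end p2, rejected
w5:
  start at p0
  read '1': p0 → p1
  read '0': p1 → p0
  read '0': p0 → p0
  read '1': p0 → p1
  read '0': p1 → p0
  end p0, rejected

w1, w2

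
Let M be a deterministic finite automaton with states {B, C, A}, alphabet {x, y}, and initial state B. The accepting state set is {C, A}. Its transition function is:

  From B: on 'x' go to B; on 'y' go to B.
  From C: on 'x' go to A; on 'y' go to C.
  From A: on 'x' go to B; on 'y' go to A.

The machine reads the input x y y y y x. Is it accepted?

No

start at B
read 'x': B → B
read 'y': B → B
read 'y': B → B
read 'y': B → B
read 'y': B → B
read 'x': B → B
End state B is not accepting.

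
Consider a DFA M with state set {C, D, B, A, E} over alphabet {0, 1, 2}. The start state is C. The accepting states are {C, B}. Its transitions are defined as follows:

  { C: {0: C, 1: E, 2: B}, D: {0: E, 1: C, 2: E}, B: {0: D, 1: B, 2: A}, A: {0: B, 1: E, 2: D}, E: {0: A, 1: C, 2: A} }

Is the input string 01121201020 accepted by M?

No

Trace: C -0-> C -1-> E -1-> C -2-> B -1-> B -2-> A -0-> B -1-> B -0-> D -2-> E -0-> A
End state A is not accepting.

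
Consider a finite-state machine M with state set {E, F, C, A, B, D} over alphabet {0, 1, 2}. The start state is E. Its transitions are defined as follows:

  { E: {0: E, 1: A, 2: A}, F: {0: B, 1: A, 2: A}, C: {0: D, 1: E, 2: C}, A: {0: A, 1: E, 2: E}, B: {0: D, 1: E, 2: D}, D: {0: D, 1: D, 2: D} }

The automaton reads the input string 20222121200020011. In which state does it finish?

A

start at E
read '2': E → A
read '0': A → A
read '2': A → E
read '2': E → A
read '2': A → E
read '1': E → A
read '2': A → E
read '1': E → A
read '2': A → E
read '0': E → E
read '0': E → E
read '0': E → E
read '2': E → A
read '0': A → A
read '0': A → A
read '1': A → E
read '1': E → A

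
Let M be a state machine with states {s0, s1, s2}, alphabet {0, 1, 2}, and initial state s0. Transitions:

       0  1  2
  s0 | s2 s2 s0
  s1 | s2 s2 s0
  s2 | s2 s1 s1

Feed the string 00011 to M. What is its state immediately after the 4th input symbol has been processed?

start at s0
read '0': s0 → s2
read '0': s2 → s2
read '0': s2 → s2
read '1': s2 → s1
After 4 symbols: s1.

s1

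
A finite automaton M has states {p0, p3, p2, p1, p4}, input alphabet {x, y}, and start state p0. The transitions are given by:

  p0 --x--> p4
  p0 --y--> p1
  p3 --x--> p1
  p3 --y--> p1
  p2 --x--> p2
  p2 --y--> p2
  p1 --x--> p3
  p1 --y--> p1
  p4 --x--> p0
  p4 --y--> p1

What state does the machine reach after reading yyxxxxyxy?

p1

start at p0
read 'y': p0 → p1
read 'y': p1 → p1
read 'x': p1 → p3
read 'x': p3 → p1
read 'x': p1 → p3
read 'x': p3 → p1
read 'y': p1 → p1
read 'x': p1 → p3
read 'y': p3 → p1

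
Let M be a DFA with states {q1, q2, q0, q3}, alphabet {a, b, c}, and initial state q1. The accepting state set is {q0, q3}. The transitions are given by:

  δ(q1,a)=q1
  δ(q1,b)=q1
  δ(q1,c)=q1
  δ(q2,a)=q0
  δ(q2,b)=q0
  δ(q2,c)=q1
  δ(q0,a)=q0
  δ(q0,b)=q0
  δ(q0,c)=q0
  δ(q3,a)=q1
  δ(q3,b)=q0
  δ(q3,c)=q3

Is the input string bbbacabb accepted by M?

start at q1
read 'b': q1 → q1
read 'b': q1 → q1
read 'b': q1 → q1
read 'a': q1 → q1
read 'c': q1 → q1
read 'a': q1 → q1
read 'b': q1 → q1
read 'b': q1 → q1
End state q1 is not accepting.

No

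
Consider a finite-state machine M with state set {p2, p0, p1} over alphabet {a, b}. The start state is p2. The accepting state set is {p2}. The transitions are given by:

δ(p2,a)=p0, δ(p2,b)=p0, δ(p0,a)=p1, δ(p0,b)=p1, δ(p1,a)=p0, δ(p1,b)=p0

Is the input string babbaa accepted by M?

No

p2 → p0 → p1 → p0 → p1 → p0 → p1
End state p1 is not accepting.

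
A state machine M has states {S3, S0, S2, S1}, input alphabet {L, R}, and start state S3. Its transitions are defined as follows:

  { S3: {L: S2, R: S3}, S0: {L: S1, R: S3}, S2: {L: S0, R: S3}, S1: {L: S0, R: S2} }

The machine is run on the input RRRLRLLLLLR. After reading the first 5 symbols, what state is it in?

S3

start at S3
read 'R': S3 → S3
read 'R': S3 → S3
read 'R': S3 → S3
read 'L': S3 → S2
read 'R': S2 → S3
After 5 symbols: S3.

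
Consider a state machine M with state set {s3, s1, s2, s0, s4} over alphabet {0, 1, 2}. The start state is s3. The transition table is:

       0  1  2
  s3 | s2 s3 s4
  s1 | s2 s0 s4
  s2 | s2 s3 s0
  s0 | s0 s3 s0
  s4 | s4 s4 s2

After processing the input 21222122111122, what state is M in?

start at s3
read '2': s3 → s4
read '1': s4 → s4
read '2': s4 → s2
read '2': s2 → s0
read '2': s0 → s0
read '1': s0 → s3
read '2': s3 → s4
read '2': s4 → s2
read '1': s2 → s3
read '1': s3 → s3
read '1': s3 → s3
read '1': s3 → s3
read '2': s3 → s4
read '2': s4 → s2

s2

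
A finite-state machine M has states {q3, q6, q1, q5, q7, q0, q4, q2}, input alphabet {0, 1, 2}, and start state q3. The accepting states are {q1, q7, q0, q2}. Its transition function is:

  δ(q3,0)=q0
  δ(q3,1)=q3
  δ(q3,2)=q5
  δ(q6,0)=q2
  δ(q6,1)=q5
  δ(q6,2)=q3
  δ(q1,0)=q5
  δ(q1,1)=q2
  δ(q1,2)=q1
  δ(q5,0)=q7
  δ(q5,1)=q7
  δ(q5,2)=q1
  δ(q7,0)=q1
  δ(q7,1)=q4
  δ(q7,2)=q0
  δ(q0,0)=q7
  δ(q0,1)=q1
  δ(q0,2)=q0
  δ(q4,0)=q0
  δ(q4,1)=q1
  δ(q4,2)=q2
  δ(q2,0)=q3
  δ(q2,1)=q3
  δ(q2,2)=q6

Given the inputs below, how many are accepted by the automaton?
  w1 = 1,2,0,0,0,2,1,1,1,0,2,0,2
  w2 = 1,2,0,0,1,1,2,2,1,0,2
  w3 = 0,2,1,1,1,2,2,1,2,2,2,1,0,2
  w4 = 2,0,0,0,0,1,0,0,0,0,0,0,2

3

w1: q3 → q3 → q5 → q7 → q1 → q5 → q1 → q2 → q3 → q3 → q0 → q0 → q7 → q0  → end q0, accepted
w2: q3 → q3 → q5 → q7 → q1 → q2 → q3 → q5 → q1 → q2 → q3 → q5  → end q5, rejected
w3: q3 → q0 → q0 → q1 → q2 → q3 → q5 → q1 → q2 → q6 → q3 → q5 → q7 → q1 → q1  → end q1, accepted
w4: q3 → q5 → q7 → q1 → q5 → q7 → q4 → q0 → q7 → q1 → q5 → q7 → q1 → q1  → end q1, accepted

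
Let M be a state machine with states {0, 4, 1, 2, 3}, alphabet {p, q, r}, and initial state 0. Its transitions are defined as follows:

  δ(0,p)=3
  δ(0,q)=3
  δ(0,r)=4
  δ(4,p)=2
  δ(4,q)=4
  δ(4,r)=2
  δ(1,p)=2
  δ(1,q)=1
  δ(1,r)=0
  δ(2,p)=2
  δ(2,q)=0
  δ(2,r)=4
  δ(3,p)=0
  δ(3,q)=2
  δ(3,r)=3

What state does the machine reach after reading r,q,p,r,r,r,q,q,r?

Trace: 0 -r-> 4 -q-> 4 -p-> 2 -r-> 4 -r-> 2 -r-> 4 -q-> 4 -q-> 4 -r-> 2

2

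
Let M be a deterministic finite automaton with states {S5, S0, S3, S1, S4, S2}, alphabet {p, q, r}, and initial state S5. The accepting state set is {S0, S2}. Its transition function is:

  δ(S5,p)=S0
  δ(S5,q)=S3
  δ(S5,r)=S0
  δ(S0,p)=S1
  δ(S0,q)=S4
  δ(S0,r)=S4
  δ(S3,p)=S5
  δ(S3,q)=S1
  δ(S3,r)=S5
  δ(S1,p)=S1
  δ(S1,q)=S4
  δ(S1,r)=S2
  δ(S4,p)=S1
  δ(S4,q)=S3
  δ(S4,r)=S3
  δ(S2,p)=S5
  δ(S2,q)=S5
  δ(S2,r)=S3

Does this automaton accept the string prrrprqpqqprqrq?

Trace: S5 -p-> S0 -r-> S4 -r-> S3 -r-> S5 -p-> S0 -r-> S4 -q-> S3 -p-> S5 -q-> S3 -q-> S1 -p-> S1 -r-> S2 -q-> S5 -r-> S0 -q-> S4
End state S4 is not accepting.

No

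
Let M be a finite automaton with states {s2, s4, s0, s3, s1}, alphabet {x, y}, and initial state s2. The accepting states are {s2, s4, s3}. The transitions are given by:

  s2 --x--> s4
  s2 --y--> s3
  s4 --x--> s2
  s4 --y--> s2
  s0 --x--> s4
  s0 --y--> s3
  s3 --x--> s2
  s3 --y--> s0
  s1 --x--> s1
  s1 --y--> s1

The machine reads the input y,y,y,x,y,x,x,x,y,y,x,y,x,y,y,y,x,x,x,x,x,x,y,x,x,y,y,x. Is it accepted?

Yes

s2 → s3 → s0 → s3 → s2 → s3 → s2 → s4 → s2 → s3 → s0 → s4 → s2 → s4 → s2 → s3 → s0 → s4 → s2 → s4 → s2 → s4 → s2 → s3 → s2 → s4 → s2 → s3 → s2
End state s2 is accepting.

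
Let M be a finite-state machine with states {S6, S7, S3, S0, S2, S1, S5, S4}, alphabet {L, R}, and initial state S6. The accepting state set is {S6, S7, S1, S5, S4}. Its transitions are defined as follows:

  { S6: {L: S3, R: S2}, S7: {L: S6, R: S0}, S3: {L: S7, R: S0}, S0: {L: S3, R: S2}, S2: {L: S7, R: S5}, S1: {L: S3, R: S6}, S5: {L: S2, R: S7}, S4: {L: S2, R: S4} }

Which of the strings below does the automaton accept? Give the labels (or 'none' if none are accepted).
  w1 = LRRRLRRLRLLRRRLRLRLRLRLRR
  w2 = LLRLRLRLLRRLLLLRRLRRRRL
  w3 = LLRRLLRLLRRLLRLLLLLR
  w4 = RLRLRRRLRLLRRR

w2, w4

w1: S6 → S3 → S0 → S2 → S5 → S2 → S5 → S7 → S6 → S2 → S7 → S6 → S2 → S5 → S7 → S6 → S2 → S7 → S0 → S3 → S0 → S3 → S0 → S3 → S0 → S2  → end S2, rejected
w2: S6 → S3 → S7 → S0 → S3 → S0 → S3 → S0 → S3 → S7 → S0 → S2 → S7 → S6 → S3 → S7 → S0 → S2 → S7 → S0 → S2 → S5 → S7 → S6  → end S6, accepted
w3: S6 → S3 → S7 → S0 → S2 → S7 → S6 → S2 → S7 → S6 → S2 → S5 → S2 → S7 → S0 → S3 → S7 → S6 → S3 → S7 → S0  → end S0, rejected
w4: S6 → S2 → S7 → S0 → S3 → S0 → S2 → S5 → S2 → S5 → S2 → S7 → S0 → S2 → S5  → end S5, accepted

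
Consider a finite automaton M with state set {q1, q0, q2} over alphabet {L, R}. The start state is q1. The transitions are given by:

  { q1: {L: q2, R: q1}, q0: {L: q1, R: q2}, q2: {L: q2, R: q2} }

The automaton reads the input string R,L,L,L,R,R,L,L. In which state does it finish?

start at q1
read 'R': q1 → q1
read 'L': q1 → q2
read 'L': q2 → q2
read 'L': q2 → q2
read 'R': q2 → q2
read 'R': q2 → q2
read 'L': q2 → q2
read 'L': q2 → q2

q2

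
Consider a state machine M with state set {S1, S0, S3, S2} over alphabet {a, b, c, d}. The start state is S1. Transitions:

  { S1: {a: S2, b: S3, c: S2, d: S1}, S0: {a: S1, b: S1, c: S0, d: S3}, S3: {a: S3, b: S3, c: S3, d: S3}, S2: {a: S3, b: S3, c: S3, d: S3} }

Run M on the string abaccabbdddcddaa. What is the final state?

S3

start at S1
read 'a': S1 → S2
read 'b': S2 → S3
read 'a': S3 → S3
read 'c': S3 → S3
read 'c': S3 → S3
read 'a': S3 → S3
read 'b': S3 → S3
read 'b': S3 → S3
read 'd': S3 → S3
read 'd': S3 → S3
read 'd': S3 → S3
read 'c': S3 → S3
read 'd': S3 → S3
read 'd': S3 → S3
read 'a': S3 → S3
read 'a': S3 → S3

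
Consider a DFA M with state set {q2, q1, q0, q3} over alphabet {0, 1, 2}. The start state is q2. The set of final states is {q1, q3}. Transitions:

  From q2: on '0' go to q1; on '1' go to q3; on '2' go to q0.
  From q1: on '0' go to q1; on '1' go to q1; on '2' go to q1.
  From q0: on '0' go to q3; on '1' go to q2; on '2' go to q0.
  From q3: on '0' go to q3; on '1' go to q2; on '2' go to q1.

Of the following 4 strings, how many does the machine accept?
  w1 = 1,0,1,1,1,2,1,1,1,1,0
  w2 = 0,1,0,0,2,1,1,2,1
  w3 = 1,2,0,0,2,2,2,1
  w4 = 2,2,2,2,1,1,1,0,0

w1: q2 → q3 → q3 → q2 → q3 → q2 → q0 → q2 → q3 → q2 → q3 → q3  → end q3, accepted
w2: q2 → q1 → q1 → q1 → q1 → q1 → q1 → q1 → q1 → q1  → end q1, accepted
w3: q2 → q3 → q1 → q1 → q1 → q1 → q1 → q1 → q1  → end q1, accepted
w4: q2 → q0 → q0 → q0 → q0 → q2 → q3 → q2 → q1 → q1  → end q1, accepted

4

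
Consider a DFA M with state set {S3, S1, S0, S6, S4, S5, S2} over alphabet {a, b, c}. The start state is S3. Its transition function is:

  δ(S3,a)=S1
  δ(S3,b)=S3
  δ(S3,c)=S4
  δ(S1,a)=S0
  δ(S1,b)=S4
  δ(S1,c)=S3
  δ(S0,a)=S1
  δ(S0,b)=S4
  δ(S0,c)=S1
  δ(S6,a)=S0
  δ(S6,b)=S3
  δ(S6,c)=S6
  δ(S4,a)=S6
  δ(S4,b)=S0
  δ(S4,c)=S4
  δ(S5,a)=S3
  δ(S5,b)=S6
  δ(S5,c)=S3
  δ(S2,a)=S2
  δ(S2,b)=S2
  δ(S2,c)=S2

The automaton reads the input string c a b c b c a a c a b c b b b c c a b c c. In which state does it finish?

S4

S3 → S4 → S6 → S3 → S4 → S0 → S1 → S0 → S1 → S3 → S1 → S4 → S4 → S0 → S4 → S0 → S1 → S3 → S1 → S4 → S4 → S4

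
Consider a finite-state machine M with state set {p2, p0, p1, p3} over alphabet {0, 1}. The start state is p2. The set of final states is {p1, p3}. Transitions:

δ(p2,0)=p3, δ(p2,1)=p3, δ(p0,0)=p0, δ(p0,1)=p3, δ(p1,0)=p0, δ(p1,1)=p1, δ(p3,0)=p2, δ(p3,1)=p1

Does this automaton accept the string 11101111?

Yes

p2 → p3 → p1 → p1 → p0 → p3 → p1 → p1 → p1
End state p1 is accepting.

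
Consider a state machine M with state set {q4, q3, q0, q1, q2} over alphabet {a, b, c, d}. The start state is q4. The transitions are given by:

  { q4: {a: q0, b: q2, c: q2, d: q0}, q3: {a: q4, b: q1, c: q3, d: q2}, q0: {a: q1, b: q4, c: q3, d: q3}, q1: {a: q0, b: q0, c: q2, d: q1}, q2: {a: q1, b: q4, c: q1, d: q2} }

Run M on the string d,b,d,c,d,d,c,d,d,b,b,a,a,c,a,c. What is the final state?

q4 → q0 → q4 → q0 → q3 → q2 → q2 → q1 → q1 → q1 → q0 → q4 → q0 → q1 → q2 → q1 → q2

q2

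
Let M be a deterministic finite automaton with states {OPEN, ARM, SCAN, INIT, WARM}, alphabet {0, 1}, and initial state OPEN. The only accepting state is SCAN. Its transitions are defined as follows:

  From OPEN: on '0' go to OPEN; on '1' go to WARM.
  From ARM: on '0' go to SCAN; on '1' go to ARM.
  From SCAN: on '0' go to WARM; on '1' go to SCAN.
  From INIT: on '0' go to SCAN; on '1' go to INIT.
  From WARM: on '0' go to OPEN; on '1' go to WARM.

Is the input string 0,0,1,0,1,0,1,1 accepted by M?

Trace: OPEN -0-> OPEN -0-> OPEN -1-> WARM -0-> OPEN -1-> WARM -0-> OPEN -1-> WARM -1-> WARM
End state WARM is not accepting.

No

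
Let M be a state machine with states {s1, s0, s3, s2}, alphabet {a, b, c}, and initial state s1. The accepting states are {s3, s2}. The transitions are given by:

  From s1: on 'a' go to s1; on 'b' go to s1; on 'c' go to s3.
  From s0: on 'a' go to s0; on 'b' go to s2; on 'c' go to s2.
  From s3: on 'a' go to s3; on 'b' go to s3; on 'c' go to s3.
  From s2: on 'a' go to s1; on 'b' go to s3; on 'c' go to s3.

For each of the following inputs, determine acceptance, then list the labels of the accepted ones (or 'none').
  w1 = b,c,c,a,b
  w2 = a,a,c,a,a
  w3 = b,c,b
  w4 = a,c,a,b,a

w1: Trace: s1 -b-> s1 -c-> s3 -c-> s3 -a-> s3 -b-> s3  → end s3, accepted
w2: Trace: s1 -a-> s1 -a-> s1 -c-> s3 -a-> s3 -a-> s3  → end s3, accepted
w3: Trace: s1 -b-> s1 -c-> s3 -b-> s3  → end s3, accepted
w4: Trace: s1 -a-> s1 -c-> s3 -a-> s3 -b-> s3 -a-> s3  → end s3, accepted

w1, w2, w3, w4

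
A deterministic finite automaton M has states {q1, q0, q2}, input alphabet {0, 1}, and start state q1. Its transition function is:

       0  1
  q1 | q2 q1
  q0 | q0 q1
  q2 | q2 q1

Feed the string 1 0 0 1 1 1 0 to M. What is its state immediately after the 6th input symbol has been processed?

q1

Trace: q1 -1-> q1 -0-> q2 -0-> q2 -1-> q1 -1-> q1 -1-> q1
After 6 symbols: q1.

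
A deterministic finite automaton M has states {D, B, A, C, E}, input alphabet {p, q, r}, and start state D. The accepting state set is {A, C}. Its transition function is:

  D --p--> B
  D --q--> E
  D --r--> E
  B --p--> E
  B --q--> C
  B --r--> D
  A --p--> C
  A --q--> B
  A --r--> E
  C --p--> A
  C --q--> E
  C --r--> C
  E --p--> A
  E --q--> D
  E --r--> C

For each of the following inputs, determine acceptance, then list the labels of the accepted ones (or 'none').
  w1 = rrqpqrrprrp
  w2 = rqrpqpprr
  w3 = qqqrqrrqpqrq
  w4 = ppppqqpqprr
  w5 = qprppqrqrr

w1, w2, w4, w5

w1: D → E → C → E → A → B → D → E → A → E → C → A  → end A, accepted
w2: D → E → D → E → A → B → E → A → E → C  → end C, accepted
w3: D → E → D → E → C → E → C → C → E → A → B → D → E  → end E, rejected
w4: D → B → E → A → C → E → D → B → C → A → E → C  → end C, accepted
w5: D → E → A → E → A → C → E → C → E → C → C  → end C, accepted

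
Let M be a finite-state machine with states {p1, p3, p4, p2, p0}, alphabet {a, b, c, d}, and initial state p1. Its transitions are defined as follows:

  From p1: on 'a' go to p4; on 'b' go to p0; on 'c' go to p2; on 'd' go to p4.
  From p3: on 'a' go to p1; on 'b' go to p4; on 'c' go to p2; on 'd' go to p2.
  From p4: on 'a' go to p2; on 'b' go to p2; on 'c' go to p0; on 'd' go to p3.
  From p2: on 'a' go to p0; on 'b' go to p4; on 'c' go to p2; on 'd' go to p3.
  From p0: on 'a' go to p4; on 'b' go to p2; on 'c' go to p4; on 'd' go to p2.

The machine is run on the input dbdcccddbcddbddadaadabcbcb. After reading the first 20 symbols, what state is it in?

Trace: p1 -d-> p4 -b-> p2 -d-> p3 -c-> p2 -c-> p2 -c-> p2 -d-> p3 -d-> p2 -b-> p4 -c-> p0 -d-> p2 -d-> p3 -b-> p4 -d-> p3 -d-> p2 -a-> p0 -d-> p2 -a-> p0 -a-> p4 -d-> p3
After 20 symbols: p3.

p3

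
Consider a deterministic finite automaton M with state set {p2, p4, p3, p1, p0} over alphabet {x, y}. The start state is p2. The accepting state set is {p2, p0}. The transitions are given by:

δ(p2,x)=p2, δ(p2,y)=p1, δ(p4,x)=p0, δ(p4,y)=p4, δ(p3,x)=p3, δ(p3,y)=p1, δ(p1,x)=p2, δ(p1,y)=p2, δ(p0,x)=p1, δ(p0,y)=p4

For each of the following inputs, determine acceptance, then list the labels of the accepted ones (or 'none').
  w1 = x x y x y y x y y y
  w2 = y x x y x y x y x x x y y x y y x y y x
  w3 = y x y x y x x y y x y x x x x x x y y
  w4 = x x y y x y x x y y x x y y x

w1: Trace: p2 -x-> p2 -x-> p2 -y-> p1 -x-> p2 -y-> p1 -y-> p2 -x-> p2 -y-> p1 -y-> p2 -y-> p1  → end p1, rejected
w2: Trace: p2 -y-> p1 -x-> p2 -x-> p2 -y-> p1 -x-> p2 -y-> p1 -x-> p2 -y-> p1 -x-> p2 -x-> p2 -x-> p2 -y-> p1 -y-> p2 -x-> p2 -y-> p1 -y-> p2 -x-> p2 -y-> p1 -y-> p2 -x-> p2  → end p2, accepted
w3: Trace: p2 -y-> p1 -x-> p2 -y-> p1 -x-> p2 -y-> p1 -x-> p2 -x-> p2 -y-> p1 -y-> p2 -x-> p2 -y-> p1 -x-> p2 -x-> p2 -x-> p2 -x-> p2 -x-> p2 -x-> p2 -y-> p1 -y-> p2  → end p2, accepted
w4: Trace: p2 -x-> p2 -x-> p2 -y-> p1 -y-> p2 -x-> p2 -y-> p1 -x-> p2 -x-> p2 -y-> p1 -y-> p2 -x-> p2 -x-> p2 -y-> p1 -y-> p2 -x-> p2  → end p2, accepted

w2, w3, w4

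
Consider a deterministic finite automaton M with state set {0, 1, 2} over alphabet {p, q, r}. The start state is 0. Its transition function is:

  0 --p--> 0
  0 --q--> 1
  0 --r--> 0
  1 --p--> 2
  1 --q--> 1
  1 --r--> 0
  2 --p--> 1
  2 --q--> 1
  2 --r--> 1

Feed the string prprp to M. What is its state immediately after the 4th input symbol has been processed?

0

0 → 0 → 0 → 0 → 0
After 4 symbols: 0.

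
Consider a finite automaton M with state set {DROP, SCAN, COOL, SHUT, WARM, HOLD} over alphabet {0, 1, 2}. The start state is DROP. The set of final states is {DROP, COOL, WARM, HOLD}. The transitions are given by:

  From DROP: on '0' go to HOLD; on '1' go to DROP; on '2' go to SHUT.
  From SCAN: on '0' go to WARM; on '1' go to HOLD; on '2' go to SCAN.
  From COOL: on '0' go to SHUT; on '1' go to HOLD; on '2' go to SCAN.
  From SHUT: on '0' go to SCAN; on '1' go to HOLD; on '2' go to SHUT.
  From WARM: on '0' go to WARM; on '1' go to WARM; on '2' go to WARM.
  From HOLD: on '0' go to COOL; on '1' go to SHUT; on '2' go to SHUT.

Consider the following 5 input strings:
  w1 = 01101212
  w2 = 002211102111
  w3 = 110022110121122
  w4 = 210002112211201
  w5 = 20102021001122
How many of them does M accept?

3

w1:
  start at DROP
  read '0': DROP → HOLD
  read '1': HOLD → SHUT
  read '1': SHUT → HOLD
  read '0': HOLD → COOL
  read '1': COOL → HOLD
  read '2': HOLD → SHUT
  read '1': SHUT → HOLD
  read '2': HOLD → SHUT
  end SHUT, rejected
w2:
  start at DROP
  read '0': DROP → HOLD
  read '0': HOLD → COOL
  read '2': COOL → SCAN
  read '2': SCAN → SCAN
  read '1': SCAN → HOLD
  read '1': HOLD → SHUT
  read '1': SHUT → HOLD
  read '0': HOLD → COOL
  read '2': COOL → SCAN
  read '1': SCAN → HOLD
  read '1': HOLD → SHUT
  read '1': SHUT → HOLD
  end HOLD, accepted
w3:
  start at DROP
  read '1': DROP → DROP
  read '1': DROP → DROP
  read '0': DROP → HOLD
  read '0': HOLD → COOL
  read '2': COOL → SCAN
  read '2': SCAN → SCAN
  read '1': SCAN → HOLD
  read '1': HOLD → SHUT
  read '0': SHUT → SCAN
  read '1': SCAN → HOLD
  read '2': HOLD → SHUT
  read '1': SHUT → HOLD
  read '1': HOLD → SHUT
  read '2': SHUT → SHUT
  read '2': SHUT → SHUT
  end SHUT, rejected
w4:
  start at DROP
  read '2': DROP → SHUT
  read '1': SHUT → HOLD
  read '0': HOLD → COOL
  read '0': COOL → SHUT
  read '0': SHUT → SCAN
  read '2': SCAN → SCAN
  read '1': SCAN → HOLD
  read '1': HOLD → SHUT
  read '2': SHUT → SHUT
  read '2': SHUT → SHUT
  read '1': SHUT → HOLD
  read '1': HOLD → SHUT
  read '2': SHUT → SHUT
  read '0': SHUT → SCAN
  read '1': SCAN → HOLD
  end HOLD, accepted
w5:
  start at DROP
  read '2': DROP → SHUT
  read '0': SHUT → SCAN
  read '1': SCAN → HOLD
  read '0': HOLD → COOL
  read '2': COOL → SCAN
  read '0': SCAN → WARM
  read '2': WARM → WARM
  read '1': WARM → WARM
  read '0': WARM → WARM
  read '0': WARM → WARM
  read '1': WARM → WARM
  read '1': WARM → WARM
  read '2': WARM → WARM
  read '2': WARM → WARM
  end WARM, accepted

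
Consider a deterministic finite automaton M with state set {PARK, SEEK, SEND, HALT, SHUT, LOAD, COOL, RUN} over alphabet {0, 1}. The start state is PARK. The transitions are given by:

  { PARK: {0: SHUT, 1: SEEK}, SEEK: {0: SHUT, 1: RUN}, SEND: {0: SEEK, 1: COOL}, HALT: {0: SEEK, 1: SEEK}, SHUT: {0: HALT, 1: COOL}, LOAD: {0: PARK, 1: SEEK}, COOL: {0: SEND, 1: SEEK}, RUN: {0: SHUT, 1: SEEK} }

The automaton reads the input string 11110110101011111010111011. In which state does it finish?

start at PARK
read '1': PARK → SEEK
read '1': SEEK → RUN
read '1': RUN → SEEK
read '1': SEEK → RUN
read '0': RUN → SHUT
read '1': SHUT → COOL
read '1': COOL → SEEK
read '0': SEEK → SHUT
read '1': SHUT → COOL
read '0': COOL → SEND
read '1': SEND → COOL
read '0': COOL → SEND
read '1': SEND → COOL
read '1': COOL → SEEK
read '1': SEEK → RUN
read '1': RUN → SEEK
read '1': SEEK → RUN
read '0': RUN → SHUT
read '1': SHUT → COOL
read '0': COOL → SEND
read '1': SEND → COOL
read '1': COOL → SEEK
read '1': SEEK → RUN
read '0': RUN → SHUT
read '1': SHUT → COOL
read '1': COOL → SEEK

SEEK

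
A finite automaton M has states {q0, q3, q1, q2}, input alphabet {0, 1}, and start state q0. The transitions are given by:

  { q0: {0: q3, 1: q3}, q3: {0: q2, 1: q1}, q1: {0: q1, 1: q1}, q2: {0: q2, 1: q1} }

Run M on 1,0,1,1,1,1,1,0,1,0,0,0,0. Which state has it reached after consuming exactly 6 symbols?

q1

start at q0
read '1': q0 → q3
read '0': q3 → q2
read '1': q2 → q1
read '1': q1 → q1
read '1': q1 → q1
read '1': q1 → q1
After 6 symbols: q1.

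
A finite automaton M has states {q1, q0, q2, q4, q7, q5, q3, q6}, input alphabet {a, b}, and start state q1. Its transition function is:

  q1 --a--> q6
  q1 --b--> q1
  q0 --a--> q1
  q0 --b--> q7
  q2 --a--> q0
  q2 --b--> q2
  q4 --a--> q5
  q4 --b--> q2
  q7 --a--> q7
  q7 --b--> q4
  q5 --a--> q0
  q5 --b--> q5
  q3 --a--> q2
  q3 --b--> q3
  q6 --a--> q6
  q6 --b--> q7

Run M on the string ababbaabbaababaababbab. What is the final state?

Trace: q1 -a-> q6 -b-> q7 -a-> q7 -b-> q4 -b-> q2 -a-> q0 -a-> q1 -b-> q1 -b-> q1 -a-> q6 -a-> q6 -b-> q7 -a-> q7 -b-> q4 -a-> q5 -a-> q0 -b-> q7 -a-> q7 -b-> q4 -b-> q2 -a-> q0 -b-> q7

q7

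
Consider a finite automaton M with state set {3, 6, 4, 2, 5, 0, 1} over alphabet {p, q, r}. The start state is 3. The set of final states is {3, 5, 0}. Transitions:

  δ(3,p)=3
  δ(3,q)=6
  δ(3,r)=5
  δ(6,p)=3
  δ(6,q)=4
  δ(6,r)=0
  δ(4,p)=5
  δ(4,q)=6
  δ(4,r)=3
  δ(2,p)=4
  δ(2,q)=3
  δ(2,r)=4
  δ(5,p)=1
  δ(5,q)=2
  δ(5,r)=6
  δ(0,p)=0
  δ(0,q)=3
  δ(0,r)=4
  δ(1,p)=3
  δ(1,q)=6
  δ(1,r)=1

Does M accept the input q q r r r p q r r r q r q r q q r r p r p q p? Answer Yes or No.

Trace: 3 -q-> 6 -q-> 4 -r-> 3 -r-> 5 -r-> 6 -p-> 3 -q-> 6 -r-> 0 -r-> 4 -r-> 3 -q-> 6 -r-> 0 -q-> 3 -r-> 5 -q-> 2 -q-> 3 -r-> 5 -r-> 6 -p-> 3 -r-> 5 -p-> 1 -q-> 6 -p-> 3
End state 3 is accepting.

Yes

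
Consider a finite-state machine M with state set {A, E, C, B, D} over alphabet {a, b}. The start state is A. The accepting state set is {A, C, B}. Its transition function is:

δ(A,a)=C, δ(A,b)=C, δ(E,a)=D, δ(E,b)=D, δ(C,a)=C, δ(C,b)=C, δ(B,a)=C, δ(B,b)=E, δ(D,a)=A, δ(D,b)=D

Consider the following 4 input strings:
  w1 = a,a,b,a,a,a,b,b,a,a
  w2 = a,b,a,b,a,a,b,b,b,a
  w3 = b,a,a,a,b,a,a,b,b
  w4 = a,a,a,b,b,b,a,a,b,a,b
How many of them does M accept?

4

w1: Trace: A -a-> C -a-> C -b-> C -a-> C -a-> C -a-> C -b-> C -b-> C -a-> C -a-> C  → end C, accepted
w2: Trace: A -a-> C -b-> C -a-> C -b-> C -a-> C -a-> C -b-> C -b-> C -b-> C -a-> C  → end C, accepted
w3: Trace: A -b-> C -a-> C -a-> C -a-> C -b-> C -a-> C -a-> C -b-> C -b-> C  → end C, accepted
w4: Trace: A -a-> C -a-> C -a-> C -b-> C -b-> C -b-> C -a-> C -a-> C -b-> C -a-> C -b-> C  → end C, accepted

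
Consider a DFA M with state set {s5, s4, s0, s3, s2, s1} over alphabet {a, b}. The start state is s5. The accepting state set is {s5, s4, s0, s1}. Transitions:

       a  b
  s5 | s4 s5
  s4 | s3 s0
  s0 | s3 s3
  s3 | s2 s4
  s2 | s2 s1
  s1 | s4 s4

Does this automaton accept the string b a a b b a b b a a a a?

No

Trace: s5 -b-> s5 -a-> s4 -a-> s3 -b-> s4 -b-> s0 -a-> s3 -b-> s4 -b-> s0 -a-> s3 -a-> s2 -a-> s2 -a-> s2
End state s2 is not accepting.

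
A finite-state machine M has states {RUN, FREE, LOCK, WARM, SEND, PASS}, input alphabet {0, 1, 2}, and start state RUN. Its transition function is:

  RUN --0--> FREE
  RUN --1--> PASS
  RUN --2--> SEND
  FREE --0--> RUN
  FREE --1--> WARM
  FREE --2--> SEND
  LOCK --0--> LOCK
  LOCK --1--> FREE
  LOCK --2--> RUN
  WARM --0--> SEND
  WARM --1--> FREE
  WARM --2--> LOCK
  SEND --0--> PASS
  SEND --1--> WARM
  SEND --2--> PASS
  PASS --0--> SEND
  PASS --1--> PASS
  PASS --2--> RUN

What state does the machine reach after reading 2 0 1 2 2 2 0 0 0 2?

PASS

RUN → SEND → PASS → PASS → RUN → SEND → PASS → SEND → PASS → SEND → PASS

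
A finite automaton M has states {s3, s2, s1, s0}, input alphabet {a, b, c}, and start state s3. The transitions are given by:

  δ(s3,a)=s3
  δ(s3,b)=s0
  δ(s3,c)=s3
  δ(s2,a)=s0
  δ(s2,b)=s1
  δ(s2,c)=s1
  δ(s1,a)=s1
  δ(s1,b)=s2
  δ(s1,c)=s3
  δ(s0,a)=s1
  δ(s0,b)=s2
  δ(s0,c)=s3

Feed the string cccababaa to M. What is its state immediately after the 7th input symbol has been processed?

start at s3
read 'c': s3 → s3
read 'c': s3 → s3
read 'c': s3 → s3
read 'a': s3 → s3
read 'b': s3 → s0
read 'a': s0 → s1
read 'b': s1 → s2
After 7 symbols: s2.

s2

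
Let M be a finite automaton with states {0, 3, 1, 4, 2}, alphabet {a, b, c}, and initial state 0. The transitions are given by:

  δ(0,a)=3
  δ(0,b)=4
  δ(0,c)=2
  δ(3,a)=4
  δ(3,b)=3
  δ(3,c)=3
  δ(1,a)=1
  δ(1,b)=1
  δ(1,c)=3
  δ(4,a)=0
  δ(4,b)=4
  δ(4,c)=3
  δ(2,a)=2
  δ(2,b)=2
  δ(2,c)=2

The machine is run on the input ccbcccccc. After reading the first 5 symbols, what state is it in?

Trace: 0 -c-> 2 -c-> 2 -b-> 2 -c-> 2 -c-> 2
After 5 symbols: 2.

2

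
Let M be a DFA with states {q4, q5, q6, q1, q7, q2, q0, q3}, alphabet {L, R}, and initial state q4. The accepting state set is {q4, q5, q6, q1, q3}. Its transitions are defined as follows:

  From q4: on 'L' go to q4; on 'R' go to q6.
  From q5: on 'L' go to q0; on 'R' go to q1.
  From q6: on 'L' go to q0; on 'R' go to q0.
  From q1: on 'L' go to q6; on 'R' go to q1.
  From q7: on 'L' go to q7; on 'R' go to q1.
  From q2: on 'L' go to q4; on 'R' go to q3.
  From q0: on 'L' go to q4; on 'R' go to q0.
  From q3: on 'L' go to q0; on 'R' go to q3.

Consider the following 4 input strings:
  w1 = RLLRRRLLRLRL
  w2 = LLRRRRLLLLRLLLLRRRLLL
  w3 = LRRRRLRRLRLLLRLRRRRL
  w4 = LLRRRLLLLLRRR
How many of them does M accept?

w1:
  start at q4
  read 'R': q4 → q6
  read 'L': q6 → q0
  read 'L': q0 → q4
  read 'R': q4 → q6
  read 'R': q6 → q0
  read 'R': q0 → q0
  read 'L': q0 → q4
  read 'L': q4 → q4
  read 'R': q4 → q6
  read 'L': q6 → q0
  read 'R': q0 → q0
  read 'L': q0 → q4
  end q4, accepted
w2:
  start at q4
  read 'L': q4 → q4
  read 'L': q4 → q4
  read 'R': q4 → q6
  read 'R': q6 → q0
  read 'R': q0 → q0
  read 'R': q0 → q0
  read 'L': q0 → q4
  read 'L': q4 → q4
  read 'L': q4 → q4
  read 'L': q4 → q4
  read 'R': q4 → q6
  read 'L': q6 → q0
  read 'L': q0 → q4
  read 'L': q4 → q4
  read 'L': q4 → q4
  read 'R': q4 → q6
  read 'R': q6 → q0
  read 'R': q0 → q0
  read 'L': q0 → q4
  read 'L': q4 → q4
  read 'L': q4 → q4
  end q4, accepted
w3:
  start at q4
  read 'L': q4 → q4
  read 'R': q4 → q6
  read 'R': q6 → q0
  read 'R': q0 → q0
  read 'R': q0 → q0
  read 'L': q0 → q4
  read 'R': q4 → q6
  read 'R': q6 → q0
  read 'L': q0 → q4
  read 'R': q4 → q6
  read 'L': q6 → q0
  read 'L': q0 → q4
  read 'L': q4 → q4
  read 'R': q4 → q6
  read 'L': q6 → q0
  read 'R': q0 → q0
  read 'R': q0 → q0
  read 'R': q0 → q0
  read 'R': q0 → q0
  read 'L': q0 → q4
  end q4, accepted
w4:
  start at q4
  read 'L': q4 → q4
  read 'L': q4 → q4
  read 'R': q4 → q6
  read 'R': q6 → q0
  read 'R': q0 → q0
  read 'L': q0 → q4
  read 'L': q4 → q4
  read 'L': q4 → q4
  read 'L': q4 → q4
  read 'L': q4 → q4
  read 'R': q4 → q6
  read 'R': q6 → q0
  read 'R': q0 → q0
  end q0, rejected

3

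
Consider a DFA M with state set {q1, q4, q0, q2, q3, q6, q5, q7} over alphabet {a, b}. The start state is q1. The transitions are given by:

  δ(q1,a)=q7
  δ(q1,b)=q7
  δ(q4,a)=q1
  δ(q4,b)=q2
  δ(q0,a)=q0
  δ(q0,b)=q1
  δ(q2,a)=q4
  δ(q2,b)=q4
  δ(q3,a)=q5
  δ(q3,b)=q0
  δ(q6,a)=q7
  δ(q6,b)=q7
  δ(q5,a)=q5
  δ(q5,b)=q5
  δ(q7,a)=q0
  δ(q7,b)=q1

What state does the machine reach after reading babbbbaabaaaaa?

q0

q1 → q7 → q0 → q1 → q7 → q1 → q7 → q0 → q0 → q1 → q7 → q0 → q0 → q0 → q0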